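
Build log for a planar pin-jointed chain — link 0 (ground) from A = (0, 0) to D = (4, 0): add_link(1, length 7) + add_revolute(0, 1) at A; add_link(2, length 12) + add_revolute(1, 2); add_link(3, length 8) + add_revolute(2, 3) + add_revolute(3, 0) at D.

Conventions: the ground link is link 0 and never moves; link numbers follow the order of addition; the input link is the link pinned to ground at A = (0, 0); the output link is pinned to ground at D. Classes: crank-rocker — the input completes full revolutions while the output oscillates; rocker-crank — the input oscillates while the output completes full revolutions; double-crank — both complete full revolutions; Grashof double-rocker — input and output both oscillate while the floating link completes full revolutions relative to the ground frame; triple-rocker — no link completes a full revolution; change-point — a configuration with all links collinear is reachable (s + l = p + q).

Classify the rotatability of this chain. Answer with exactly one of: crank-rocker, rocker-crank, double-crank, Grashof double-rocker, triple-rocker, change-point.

lengths: ground=4, input=7, coupler=12, output=8
sorted: s=4 (shortest), l=12 (longest), p+q=15
s + l = 16 vs p + q = 15
s + l > p + q → non-Grashof → no link fully rotates → triple-rocker

triple-rocker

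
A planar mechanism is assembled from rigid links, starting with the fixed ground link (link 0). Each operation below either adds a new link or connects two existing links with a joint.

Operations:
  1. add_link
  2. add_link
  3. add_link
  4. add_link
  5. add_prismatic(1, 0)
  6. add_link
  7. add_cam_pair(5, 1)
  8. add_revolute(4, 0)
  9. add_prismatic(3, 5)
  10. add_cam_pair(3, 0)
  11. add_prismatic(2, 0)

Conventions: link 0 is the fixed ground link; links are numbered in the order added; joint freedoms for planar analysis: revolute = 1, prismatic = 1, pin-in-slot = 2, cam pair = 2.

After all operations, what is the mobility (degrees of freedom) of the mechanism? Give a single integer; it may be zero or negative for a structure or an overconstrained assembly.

(L,J1,J2)=(1,0,0); link0 fixed
link1: (2,0,0)
link2: (3,0,0)
link3: (4,0,0)
link4: (5,0,0)
P 1-0 [J1]: (5,1,0)
link5: (6,1,0)
C 5-1 [J2]: (6,1,1)
R 4-0 [J1]: (6,2,1)
P 3-5 [J1]: (6,3,1)
C 3-0 [J2]: (6,3,2)
P 2-0 [J1]: (6,4,2)
Grübler: 3·5 − 2·4 − 2 = 5

M = 5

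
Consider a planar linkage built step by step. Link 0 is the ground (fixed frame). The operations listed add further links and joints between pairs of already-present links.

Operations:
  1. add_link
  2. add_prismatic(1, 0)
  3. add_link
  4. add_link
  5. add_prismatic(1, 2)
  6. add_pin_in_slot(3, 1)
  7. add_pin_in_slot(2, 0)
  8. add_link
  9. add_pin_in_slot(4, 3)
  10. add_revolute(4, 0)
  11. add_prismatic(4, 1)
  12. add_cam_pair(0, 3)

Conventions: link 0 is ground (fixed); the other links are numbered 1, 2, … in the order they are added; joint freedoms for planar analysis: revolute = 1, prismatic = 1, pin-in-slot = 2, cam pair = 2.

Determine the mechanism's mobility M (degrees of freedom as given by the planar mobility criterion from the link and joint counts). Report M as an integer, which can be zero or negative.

link 0 = ground. State L|J1|J2 = 1|0|0
+link1  2|0|0
P(1,0) f=1→J1  2|1|0
+link2  3|1|0
+link3  4|1|0
P(1,2) f=1→J1  4|2|0
PS(3,1) f=2→J2  4|2|1
PS(2,0) f=2→J2  4|2|2
+link4  5|2|2
PS(4,3) f=2→J2  5|2|3
R(4,0) f=1→J1  5|3|3
P(4,1) f=1→J1  5|4|3
C(0,3) f=2→J2  5|4|4
M = 3(5−1)−2·4−4 = 12−8−4 = 0

M = 0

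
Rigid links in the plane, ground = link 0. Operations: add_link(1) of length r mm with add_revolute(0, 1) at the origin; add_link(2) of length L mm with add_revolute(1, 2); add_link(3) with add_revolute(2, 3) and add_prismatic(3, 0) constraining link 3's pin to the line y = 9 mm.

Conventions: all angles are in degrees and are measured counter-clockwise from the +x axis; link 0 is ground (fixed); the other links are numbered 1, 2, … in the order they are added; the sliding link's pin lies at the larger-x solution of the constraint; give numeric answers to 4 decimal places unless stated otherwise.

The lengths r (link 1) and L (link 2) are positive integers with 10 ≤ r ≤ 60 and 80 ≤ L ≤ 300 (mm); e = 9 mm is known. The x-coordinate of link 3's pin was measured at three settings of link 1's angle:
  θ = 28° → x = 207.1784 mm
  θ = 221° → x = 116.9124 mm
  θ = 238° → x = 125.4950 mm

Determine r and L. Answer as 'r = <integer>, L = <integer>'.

constraint per measurement: (x − r cos θ)² + (r sin θ − e)² = L²
subtracting the θ₁ and θ₂ equations cancels the r² and L² terms:
r = (x₁² − x₂²) / (2[(x₁cos θ₁ + e sin θ₁) − (x₂cos θ₂ + e sin θ₂)]) = 52.0000 → r = 52
L² = (x₁ − r cos θ₁)² + (r sin θ₁ − e)² = 26243.9864 → L = 162.0000 → L = 162
check at θ₃=238°: x = 125.4950 (printed 125.4950) ✓

r = 52, L = 162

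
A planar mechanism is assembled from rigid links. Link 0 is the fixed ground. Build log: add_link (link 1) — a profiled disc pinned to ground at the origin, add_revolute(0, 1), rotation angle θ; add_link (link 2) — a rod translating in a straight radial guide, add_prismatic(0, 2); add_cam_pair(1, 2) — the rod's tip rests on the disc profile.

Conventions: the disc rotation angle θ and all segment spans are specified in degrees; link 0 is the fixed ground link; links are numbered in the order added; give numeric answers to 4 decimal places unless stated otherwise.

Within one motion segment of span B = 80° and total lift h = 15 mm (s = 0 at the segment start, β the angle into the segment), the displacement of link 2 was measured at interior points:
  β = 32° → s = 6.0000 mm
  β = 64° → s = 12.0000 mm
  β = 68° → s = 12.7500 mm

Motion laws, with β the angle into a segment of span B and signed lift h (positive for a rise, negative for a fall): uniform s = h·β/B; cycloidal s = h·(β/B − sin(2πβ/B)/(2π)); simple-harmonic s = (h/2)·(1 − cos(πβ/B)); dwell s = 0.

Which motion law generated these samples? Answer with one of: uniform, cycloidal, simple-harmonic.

candidates at β/B = r: uniform s = h·r (linear in β); cycloidal s = h·(r − sin(2πr)/(2π)); simple-harmonic s = (h/2)(1 − cos(πr))
β=32°: printed 6.0000 | uniform 6.0000, cycloidal 4.5968, simple-harmonic 5.1824
β=64°: printed 12.0000 | uniform 12.0000, cycloidal 14.2705, simple-harmonic 13.5676
β=68°: printed 12.7500 | uniform 12.7500, cycloidal 14.6814, simple-harmonic 14.1825
only one law matches every sample → uniform

uniform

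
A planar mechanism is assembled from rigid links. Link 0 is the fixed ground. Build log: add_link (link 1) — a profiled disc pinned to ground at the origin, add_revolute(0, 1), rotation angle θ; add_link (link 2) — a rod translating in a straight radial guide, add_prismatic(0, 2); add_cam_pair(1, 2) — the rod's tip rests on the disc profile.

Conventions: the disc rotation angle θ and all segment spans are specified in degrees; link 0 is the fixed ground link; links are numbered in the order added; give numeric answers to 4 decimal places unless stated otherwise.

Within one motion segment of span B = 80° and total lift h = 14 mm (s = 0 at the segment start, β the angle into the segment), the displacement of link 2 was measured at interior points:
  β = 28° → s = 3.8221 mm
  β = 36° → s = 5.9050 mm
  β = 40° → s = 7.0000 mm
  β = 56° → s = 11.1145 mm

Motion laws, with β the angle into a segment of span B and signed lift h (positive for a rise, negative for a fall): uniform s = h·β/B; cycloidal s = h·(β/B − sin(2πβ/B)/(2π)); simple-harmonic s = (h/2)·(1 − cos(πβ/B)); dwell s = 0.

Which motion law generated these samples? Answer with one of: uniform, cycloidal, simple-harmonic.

candidates at β/B = r: uniform s = h·r (linear in β); cycloidal s = h·(r − sin(2πr)/(2π)); simple-harmonic s = (h/2)(1 − cos(πr))
β=28°: printed 3.8221 | uniform 4.9000, cycloidal 3.0974, simple-harmonic 3.8221
β=36°: printed 5.9050 | uniform 6.3000, cycloidal 5.6115, simple-harmonic 5.9050
β=40°: printed 7.0000 | uniform 7.0000, cycloidal 7.0000, simple-harmonic 7.0000
β=56°: printed 11.1145 | uniform 9.8000, cycloidal 11.9191, simple-harmonic 11.1145
only one law matches every sample → simple-harmonic

simple-harmonic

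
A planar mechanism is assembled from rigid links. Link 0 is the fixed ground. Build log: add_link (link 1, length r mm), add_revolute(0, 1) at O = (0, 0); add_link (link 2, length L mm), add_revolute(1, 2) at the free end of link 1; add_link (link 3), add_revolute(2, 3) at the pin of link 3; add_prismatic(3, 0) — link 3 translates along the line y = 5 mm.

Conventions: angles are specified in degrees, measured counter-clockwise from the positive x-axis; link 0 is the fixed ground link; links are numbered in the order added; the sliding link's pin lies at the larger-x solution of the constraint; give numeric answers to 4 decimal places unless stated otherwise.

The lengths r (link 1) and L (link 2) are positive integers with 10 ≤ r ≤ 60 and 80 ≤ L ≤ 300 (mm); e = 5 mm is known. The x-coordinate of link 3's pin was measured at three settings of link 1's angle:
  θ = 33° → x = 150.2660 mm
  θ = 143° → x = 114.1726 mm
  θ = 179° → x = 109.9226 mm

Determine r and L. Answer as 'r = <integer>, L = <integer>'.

constraint per measurement: (x − r cos θ)² + (r sin θ − e)² = L²
subtracting the θ₁ and θ₂ equations cancels the r² and L² terms:
r = (x₁² − x₂²) / (2[(x₁cos θ₁ + e sin θ₁) − (x₂cos θ₂ + e sin θ₂)]) = 22.0000 → r = 22
L² = (x₁ − r cos θ₁)² + (r sin θ₁ − e)² = 17424.0086 → L = 132.0000 → L = 132
check at θ₃=179°: x = 109.9226 (printed 109.9226) ✓

r = 22, L = 132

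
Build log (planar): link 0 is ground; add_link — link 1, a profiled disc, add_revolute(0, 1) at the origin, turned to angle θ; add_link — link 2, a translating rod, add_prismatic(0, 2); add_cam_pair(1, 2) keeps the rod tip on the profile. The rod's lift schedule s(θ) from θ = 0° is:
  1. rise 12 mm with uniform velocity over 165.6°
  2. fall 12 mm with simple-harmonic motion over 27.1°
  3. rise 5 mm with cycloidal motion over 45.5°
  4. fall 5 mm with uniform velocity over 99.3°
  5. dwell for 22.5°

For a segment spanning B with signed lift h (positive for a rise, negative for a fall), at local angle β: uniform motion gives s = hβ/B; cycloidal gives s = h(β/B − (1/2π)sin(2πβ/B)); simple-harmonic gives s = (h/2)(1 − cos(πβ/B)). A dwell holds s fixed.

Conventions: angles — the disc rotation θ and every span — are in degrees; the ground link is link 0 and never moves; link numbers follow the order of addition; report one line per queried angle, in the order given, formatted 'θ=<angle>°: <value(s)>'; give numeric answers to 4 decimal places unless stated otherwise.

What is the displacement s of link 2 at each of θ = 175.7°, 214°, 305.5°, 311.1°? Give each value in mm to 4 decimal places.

seg 1 [0°–165.6°] uniform, h=12: full span → s += 12 → s = 12.0000
seg 2 [165.6°–192.7°] simple-harmonic, h=-12: θ=175.7° here. β=10.1, B=27.1. -12/2·(1 − cos(π·0.3727)) = -3.6638 → s = 8.3362
seg 2 [165.6°–192.7°] simple-harmonic, h=-12: full span → s += -12 → s = 0.0000
seg 3 [192.7°–238.2°] cycloidal, h=5: θ=214° here. β=21.3, B=45.5. 5·(0.4681 − sin(2π·0.4681)/(2π)) = 2.1824 → s = 2.1824
seg 3 [192.7°–238.2°] cycloidal, h=5: full span → s += 5 → s = 5.0000
seg 4 [238.2°–337.5°] uniform, h=-5: θ=305.5° here. β=67.3, B=99.3. -5·67.3/99.3 = -3.3887 → s = 1.6113
seg 4 [238.2°–337.5°] uniform, h=-5: θ=311.1° here. β=72.9, B=99.3. -5·72.9/99.3 = -3.6707 → s = 1.3293

θ=175.7°: 8.3362
θ=214°: 2.1824
θ=305.5°: 1.6113
θ=311.1°: 1.3293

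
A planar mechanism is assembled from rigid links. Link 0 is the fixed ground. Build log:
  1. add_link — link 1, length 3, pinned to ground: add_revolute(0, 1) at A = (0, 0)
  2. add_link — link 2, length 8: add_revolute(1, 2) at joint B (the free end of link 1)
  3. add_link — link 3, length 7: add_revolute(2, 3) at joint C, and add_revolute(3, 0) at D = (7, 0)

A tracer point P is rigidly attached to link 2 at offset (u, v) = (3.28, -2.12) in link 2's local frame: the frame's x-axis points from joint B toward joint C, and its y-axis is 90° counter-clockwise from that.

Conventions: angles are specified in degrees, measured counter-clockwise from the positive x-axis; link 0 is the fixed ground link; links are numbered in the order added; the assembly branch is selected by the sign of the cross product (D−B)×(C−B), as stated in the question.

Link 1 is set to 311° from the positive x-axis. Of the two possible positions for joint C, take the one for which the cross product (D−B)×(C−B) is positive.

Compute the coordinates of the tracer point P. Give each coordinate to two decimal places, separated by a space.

A=(0,0), D=(7.00,0)
B = A + 3.00·(cos311°, sin311°) = (1.9682, -2.2641)
|BD| = 5.5177
circle(B,8.00) ∩ circle(D,7.00): a=4.1181, h=6.8586
  candidates: C₊=(2.9093,5.6803) cross=37.844; C₋=(8.5380,-6.8290) cross=-37.844
  branch + wants cross > 0 → take C=(2.9093,5.6803) (cross=37.844)
ex = (C−B)/|BC| = (0.1176,0.9931); ey = (-0.9931,0.1176)
P = B + 3.28·ex + -2.12·ey = (4.4593,0.7437)

4.46 0.74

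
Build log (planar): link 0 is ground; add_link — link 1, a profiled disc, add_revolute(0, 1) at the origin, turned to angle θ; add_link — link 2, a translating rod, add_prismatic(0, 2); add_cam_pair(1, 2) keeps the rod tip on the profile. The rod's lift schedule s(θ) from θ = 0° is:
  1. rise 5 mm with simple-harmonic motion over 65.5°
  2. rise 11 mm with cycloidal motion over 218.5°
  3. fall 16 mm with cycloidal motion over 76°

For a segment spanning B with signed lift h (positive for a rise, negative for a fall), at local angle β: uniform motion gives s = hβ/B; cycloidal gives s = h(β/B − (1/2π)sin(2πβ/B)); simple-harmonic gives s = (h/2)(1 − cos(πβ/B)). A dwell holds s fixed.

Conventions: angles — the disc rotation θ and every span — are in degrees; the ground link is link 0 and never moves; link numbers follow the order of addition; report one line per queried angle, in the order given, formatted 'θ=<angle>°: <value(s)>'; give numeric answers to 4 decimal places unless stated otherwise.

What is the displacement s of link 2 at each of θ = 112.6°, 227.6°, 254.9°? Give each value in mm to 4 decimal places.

seg 1 [0°–65.5°] simple-harmonic, h=5: full span → s += 5 → s = 5.0000
seg 2 [65.5°–284°] cycloidal, h=11: θ=112.6° here. β=47.1, B=218.5. 11·(0.2156 − sin(2π·0.2156)/(2π)) = 0.6613 → s = 5.6613
seg 2 [65.5°–284°] cycloidal, h=11: θ=227.6° here. β=162.1, B=218.5. 11·(0.7419 − sin(2π·0.7419)/(2π)) = 9.9091 → s = 14.9091
seg 2 [65.5°–284°] cycloidal, h=11: θ=254.9° here. β=189.4, B=218.5. 11·(0.8668 − sin(2π·0.8668)/(2π)) = 10.8349 → s = 15.8349

θ=112.6°: 5.6613
θ=227.6°: 14.9091
θ=254.9°: 15.8349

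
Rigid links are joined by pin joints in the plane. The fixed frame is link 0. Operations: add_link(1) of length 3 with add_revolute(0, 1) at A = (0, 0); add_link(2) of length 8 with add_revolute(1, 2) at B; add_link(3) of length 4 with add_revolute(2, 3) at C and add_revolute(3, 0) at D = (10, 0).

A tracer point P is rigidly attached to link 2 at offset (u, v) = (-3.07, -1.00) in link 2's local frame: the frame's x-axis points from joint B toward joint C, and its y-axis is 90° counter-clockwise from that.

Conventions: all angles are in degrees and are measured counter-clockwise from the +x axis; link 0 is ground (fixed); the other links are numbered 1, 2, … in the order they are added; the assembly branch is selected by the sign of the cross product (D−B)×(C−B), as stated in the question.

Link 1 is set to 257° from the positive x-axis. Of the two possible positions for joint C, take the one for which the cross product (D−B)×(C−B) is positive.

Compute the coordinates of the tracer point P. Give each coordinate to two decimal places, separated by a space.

A=(0,0), D=(10.00,0)
B = A + 3.00·(cos257°, sin257°) = (-0.6749, -2.9231)
|BD| = 11.0678
circle(B,8.00) ∩ circle(D,4.00): a=7.7024, h=2.1618
  candidates: C₊=(6.1831,1.1962) cross=23.927; C₋=(7.3250,-2.9739) cross=-23.927
  branch + wants cross > 0 → take C=(6.1831,1.1962) (cross=23.927)
ex = (C−B)/|BC| = (0.8572,0.5149); ey = (-0.5149,0.8572)
P = B + -3.07·ex + -1.00·ey = (-2.7917,-5.3611)

-2.79 -5.36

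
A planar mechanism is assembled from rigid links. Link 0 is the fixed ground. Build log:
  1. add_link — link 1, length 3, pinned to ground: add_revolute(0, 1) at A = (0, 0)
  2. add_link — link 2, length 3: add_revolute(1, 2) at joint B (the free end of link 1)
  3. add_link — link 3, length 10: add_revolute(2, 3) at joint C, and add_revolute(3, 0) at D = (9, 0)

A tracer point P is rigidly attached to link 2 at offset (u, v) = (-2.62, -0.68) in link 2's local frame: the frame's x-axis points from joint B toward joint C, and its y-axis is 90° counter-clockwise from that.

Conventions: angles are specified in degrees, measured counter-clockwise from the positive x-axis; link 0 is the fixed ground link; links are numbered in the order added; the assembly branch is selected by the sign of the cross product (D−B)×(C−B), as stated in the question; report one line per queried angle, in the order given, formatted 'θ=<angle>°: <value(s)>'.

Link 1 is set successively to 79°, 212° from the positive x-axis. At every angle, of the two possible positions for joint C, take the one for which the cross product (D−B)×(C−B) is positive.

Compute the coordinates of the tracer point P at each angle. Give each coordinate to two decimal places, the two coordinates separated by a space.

A=(0,0), D=(9.00,0)
θ=79°: B = A + 3.00·(cos79°, sin79°) = (0.5724, 2.9449)
θ=79°: |BD| = 8.9273
θ=79°: circle(B,3.00) ∩ circle(D,10.00): a=-0.6331, h=2.9324
θ=79°:   candidates: C₊=(0.9421,5.9220) cross=26.179; C₋=(-0.9926,0.3854) cross=-26.179
θ=79°:   branch + wants cross > 0 → take C=(0.9421,5.9220) (cross=26.179)
θ=79°: ex = (C−B)/|BC| = (0.1232,0.9924); ey = (-0.9924,0.1232)
θ=79°: P = B + -2.62·ex + -0.68·ey = (0.9244,0.2611)
θ=212°: B = A + 3.00·(cos212°, sin212°) = (-2.5441, -1.5898)
θ=212°: |BD| = 11.6531
θ=212°: circle(B,3.00) ∩ circle(D,10.00): a=1.9220, h=2.3035
θ=212°:   candidates: C₊=(-0.9544,0.9544) cross=26.842; C₋=(-0.3259,-3.6095) cross=-26.842
θ=212°:   branch + wants cross > 0 → take C=(-0.9544,0.9544) (cross=26.842)
θ=212°: ex = (C−B)/|BC| = (0.5299,0.8480); ey = (-0.8480,0.5299)
θ=212°: P = B + -2.62·ex + -0.68·ey = (-3.3559,-4.1720)

θ=79°: 0.92 0.26
θ=212°: -3.36 -4.17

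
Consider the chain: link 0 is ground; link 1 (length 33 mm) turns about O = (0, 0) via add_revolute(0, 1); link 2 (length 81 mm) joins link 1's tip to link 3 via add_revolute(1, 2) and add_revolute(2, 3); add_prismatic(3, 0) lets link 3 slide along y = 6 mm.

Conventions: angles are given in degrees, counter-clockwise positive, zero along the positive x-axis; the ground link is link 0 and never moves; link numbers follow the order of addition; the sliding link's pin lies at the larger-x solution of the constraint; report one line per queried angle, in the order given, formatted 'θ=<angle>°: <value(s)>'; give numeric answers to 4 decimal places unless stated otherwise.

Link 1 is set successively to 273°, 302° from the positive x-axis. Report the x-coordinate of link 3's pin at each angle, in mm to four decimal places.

geometry: r = 33 mm, L = 81 mm, e = 6 mm
θ=273°: crank pin P = (r cos θ, r sin θ) = (1.727087, -32.954775)
θ=273°: h = r sin θ − e = -32.954775 − 6 = -38.954775
θ=273°: x = r cos θ + √(L² − h²) = 1.727087 + 71.017783 = 72.744870
θ=302°: crank pin P = (r cos θ, r sin θ) = (17.487336, -27.985587)
θ=302°: h = r sin θ − e = -27.985587 − 6 = -33.985587
θ=302°: x = r cos θ + √(L² − h²) = 17.487336 + 73.525369 = 91.012705

θ=273°: 72.7449
θ=302°: 91.0127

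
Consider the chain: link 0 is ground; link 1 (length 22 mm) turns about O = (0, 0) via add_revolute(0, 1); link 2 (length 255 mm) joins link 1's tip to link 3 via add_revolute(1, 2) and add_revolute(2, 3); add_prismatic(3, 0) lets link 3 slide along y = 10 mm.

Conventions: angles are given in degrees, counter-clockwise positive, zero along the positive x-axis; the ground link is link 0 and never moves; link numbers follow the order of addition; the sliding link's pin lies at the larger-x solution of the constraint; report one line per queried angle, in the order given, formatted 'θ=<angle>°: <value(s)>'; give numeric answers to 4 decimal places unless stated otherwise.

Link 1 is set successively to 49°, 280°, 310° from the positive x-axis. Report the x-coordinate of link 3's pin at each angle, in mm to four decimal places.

geometry: r = 22 mm, L = 255 mm, e = 10 mm
θ=49°: crank pin P = (r cos θ, r sin θ) = (14.433299, 16.603611)
θ=49°: h = r sin θ − e = 16.603611 − 10 = 6.603611
θ=49°: x = r cos θ + √(L² − h²) = 14.433299 + 254.914480 = 269.347779
θ=280°: crank pin P = (r cos θ, r sin θ) = (3.820260, -21.665771)
θ=280°: h = r sin θ − e = -21.665771 − 10 = -31.665771
θ=280°: x = r cos θ + √(L² − h²) = 3.820260 + 253.026242 = 256.846502
θ=310°: crank pin P = (r cos θ, r sin θ) = (14.141327, -16.852978)
θ=310°: h = r sin θ − e = -16.852978 − 10 = -26.852978
θ=310°: x = r cos θ + √(L² − h²) = 14.141327 + 253.582171 = 267.723499

θ=49°: 269.3478
θ=280°: 256.8465
θ=310°: 267.7235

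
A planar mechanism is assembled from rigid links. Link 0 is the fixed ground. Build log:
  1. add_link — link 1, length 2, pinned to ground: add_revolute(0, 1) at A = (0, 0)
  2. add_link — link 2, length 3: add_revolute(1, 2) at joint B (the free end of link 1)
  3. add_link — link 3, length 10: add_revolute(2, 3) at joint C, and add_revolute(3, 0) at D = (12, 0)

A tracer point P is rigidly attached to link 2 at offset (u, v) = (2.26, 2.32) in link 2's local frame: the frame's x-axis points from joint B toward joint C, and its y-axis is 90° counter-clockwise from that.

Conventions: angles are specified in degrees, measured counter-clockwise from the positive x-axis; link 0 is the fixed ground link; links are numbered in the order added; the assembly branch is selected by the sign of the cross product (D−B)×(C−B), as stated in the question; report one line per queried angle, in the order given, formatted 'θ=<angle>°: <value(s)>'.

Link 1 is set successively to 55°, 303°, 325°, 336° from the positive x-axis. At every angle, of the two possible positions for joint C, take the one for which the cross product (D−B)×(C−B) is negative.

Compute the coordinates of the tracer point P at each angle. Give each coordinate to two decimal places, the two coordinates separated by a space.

A=(0,0), D=(12.00,0)
θ=55°: B = A + 2.00·(cos55°, sin55°) = (1.1472, 1.6383)
θ=55°: |BD| = 10.9758
θ=55°: circle(B,3.00) ∩ circle(D,10.00): a=1.3424, h=2.6829
θ=55°:   candidates: C₊=(2.8750,4.0908) cross=29.447; C₋=(2.0741,-1.2149) cross=-29.447
θ=55°:   branch - wants cross < 0 → take C=(2.0741,-1.2149) (cross=-29.447)
θ=55°: ex = (C−B)/|BC| = (0.3090,-0.9511); ey = (0.9511,0.3090)
θ=55°: P = B + 2.26·ex + 2.32·ey = (4.0519,0.2057)
θ=303°: B = A + 2.00·(cos303°, sin303°) = (1.0893, -1.6773)
θ=303°: |BD| = 11.0389
θ=303°: circle(B,3.00) ∩ circle(D,10.00): a=1.3977, h=2.6545
θ=303°:   candidates: C₊=(2.0674,1.1587) cross=29.303; C₋=(2.8741,-4.0887) cross=-29.303
θ=303°:   branch - wants cross < 0 → take C=(2.8741,-4.0887) (cross=-29.303)
θ=303°: ex = (C−B)/|BC| = (0.5949,-0.8038); ey = (0.8038,0.5949)
θ=303°: P = B + 2.26·ex + 2.32·ey = (4.2986,-2.1136)
θ=325°: B = A + 2.00·(cos325°, sin325°) = (1.6383, -1.1472)
θ=325°: |BD| = 10.4250
θ=325°: circle(B,3.00) ∩ circle(D,10.00): a=0.8480, h=2.8777
θ=325°:   candidates: C₊=(2.1645,1.8063) cross=30.000; C₋=(2.7978,-3.9140) cross=-30.000
θ=325°:   branch - wants cross < 0 → take C=(2.7978,-3.9140) (cross=-30.000)
θ=325°: ex = (C−B)/|BC| = (0.3865,-0.9223); ey = (0.9223,0.3865)
θ=325°: P = B + 2.26·ex + 2.32·ey = (4.6515,-2.3348)
θ=336°: B = A + 2.00·(cos336°, sin336°) = (1.8271, -0.8135)
θ=336°: |BD| = 10.2054
θ=336°: circle(B,3.00) ∩ circle(D,10.00): a=0.6443, h=2.9300
θ=336°:   candidates: C₊=(2.2357,2.1586) cross=29.902; C₋=(2.7029,-3.6828) cross=-29.902
θ=336°:   branch - wants cross < 0 → take C=(2.7029,-3.6828) (cross=-29.902)
θ=336°: ex = (C−B)/|BC| = (0.2919,-0.9564); ey = (0.9564,0.2919)
θ=336°: P = B + 2.26·ex + 2.32·ey = (4.7058,-2.2978)

θ=55°: 4.05 0.21
θ=303°: 4.30 -2.11
θ=325°: 4.65 -2.33
θ=336°: 4.71 -2.30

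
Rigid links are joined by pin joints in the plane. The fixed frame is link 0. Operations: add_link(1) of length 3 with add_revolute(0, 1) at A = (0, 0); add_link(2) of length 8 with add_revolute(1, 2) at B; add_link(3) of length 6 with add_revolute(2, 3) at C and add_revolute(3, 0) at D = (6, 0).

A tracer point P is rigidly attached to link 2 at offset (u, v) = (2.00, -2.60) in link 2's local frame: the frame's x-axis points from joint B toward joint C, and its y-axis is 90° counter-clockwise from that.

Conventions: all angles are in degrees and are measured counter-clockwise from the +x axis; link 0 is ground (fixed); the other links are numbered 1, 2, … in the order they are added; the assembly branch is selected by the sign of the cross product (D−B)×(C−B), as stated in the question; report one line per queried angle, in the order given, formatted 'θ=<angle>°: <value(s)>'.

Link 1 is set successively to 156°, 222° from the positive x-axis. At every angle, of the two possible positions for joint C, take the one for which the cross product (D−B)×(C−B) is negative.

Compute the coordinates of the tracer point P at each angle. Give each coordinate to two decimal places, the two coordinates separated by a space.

A=(0,0), D=(6.00,0)
θ=156°: B = A + 3.00·(cos156°, sin156°) = (-2.7406, 1.2202)
θ=156°: |BD| = 8.8254
θ=156°: circle(B,8.00) ∩ circle(D,6.00): a=5.9990, h=5.2926
θ=156°:   candidates: C₊=(3.9325,5.6325) cross=46.709; C₋=(2.4690,-4.8510) cross=-46.709
θ=156°:   branch - wants cross < 0 → take C=(2.4690,-4.8510) (cross=-46.709)
θ=156°: ex = (C−B)/|BC| = (0.6512,-0.7589); ey = (0.7589,0.6512)
θ=156°: P = B + 2.00·ex + -2.60·ey = (-3.4114,-1.9907)
θ=222°: B = A + 3.00·(cos222°, sin222°) = (-2.2294, -2.0074)
θ=222°: |BD| = 8.4707
θ=222°: circle(B,8.00) ∩ circle(D,6.00): a=5.8881, h=5.4157
θ=222°:   candidates: C₊=(2.2075,4.6494) cross=45.875; C₋=(4.7744,-5.8735) cross=-45.875
θ=222°:   branch - wants cross < 0 → take C=(4.7744,-5.8735) (cross=-45.875)
θ=222°: ex = (C−B)/|BC| = (0.8755,-0.4833); ey = (0.4833,0.8755)
θ=222°: P = B + 2.00·ex + -2.60·ey = (-1.7350,-5.2502)

θ=156°: -3.41 -1.99
θ=222°: -1.73 -5.25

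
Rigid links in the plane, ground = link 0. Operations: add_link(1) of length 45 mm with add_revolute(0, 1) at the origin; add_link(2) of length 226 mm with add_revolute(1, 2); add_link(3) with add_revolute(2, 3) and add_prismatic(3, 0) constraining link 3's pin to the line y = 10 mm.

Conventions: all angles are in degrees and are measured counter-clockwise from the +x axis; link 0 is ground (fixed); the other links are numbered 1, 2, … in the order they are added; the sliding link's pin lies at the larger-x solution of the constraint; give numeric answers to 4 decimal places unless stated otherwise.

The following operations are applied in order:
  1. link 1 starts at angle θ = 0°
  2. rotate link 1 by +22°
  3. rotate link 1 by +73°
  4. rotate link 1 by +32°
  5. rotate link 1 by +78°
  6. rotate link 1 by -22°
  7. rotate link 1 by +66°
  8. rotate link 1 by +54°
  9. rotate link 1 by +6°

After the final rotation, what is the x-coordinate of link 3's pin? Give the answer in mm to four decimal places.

geometry: r = 45 mm, L = 226 mm, e = 10 mm; θ starts at 0°
rotate link 1 by +22°: θ ← 0° +22° = 22°
rotate link 1 by +73°: θ ← 22° +73° = 95°
rotate link 1 by +32°: θ ← 95° +32° = 127°
rotate link 1 by +78°: θ ← 127° +78° = 205°
rotate link 1 by -22°: θ ← 205° -22° = 183°
rotate link 1 by +66°: θ ← 183° +66° = 249°
rotate link 1 by +54°: θ ← 249° +54° = 303°
rotate link 1 by +6°: θ ← 303° +6° = 309°
crank pin P = (r cos θ, r sin θ) = (28.319418, -34.971568)
h = r sin θ − e = -34.971568 − 10 = -44.971568
x = r cos θ + √(L² − h²) = 28.319418 + 221.480378 = 249.799796

249.7998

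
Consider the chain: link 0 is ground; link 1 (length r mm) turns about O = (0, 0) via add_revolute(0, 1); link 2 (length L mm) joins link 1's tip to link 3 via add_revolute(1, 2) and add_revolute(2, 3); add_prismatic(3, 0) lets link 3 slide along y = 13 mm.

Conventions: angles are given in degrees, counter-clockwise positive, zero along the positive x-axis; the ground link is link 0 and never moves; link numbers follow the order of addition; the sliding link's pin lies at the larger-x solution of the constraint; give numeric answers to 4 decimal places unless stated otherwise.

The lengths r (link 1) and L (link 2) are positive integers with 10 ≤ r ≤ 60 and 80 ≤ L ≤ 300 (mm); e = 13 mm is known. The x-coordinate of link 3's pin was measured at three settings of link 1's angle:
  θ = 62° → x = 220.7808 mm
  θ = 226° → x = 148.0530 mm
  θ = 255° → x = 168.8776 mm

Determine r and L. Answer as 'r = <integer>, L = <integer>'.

constraint per measurement: (x − r cos θ)² + (r sin θ − e)² = L²
subtracting the θ₁ and θ₂ equations cancels the r² and L² terms:
r = (x₁² − x₂²) / (2[(x₁cos θ₁ + e sin θ₁) − (x₂cos θ₂ + e sin θ₂)]) = 58.9999 → r = 59
L² = (x₁ − r cos θ₁)² + (r sin θ₁ − e)² = 38808.9838 → L = 197.0000 → L = 197
check at θ₃=255°: x = 168.8776 (printed 168.8776) ✓

r = 59, L = 197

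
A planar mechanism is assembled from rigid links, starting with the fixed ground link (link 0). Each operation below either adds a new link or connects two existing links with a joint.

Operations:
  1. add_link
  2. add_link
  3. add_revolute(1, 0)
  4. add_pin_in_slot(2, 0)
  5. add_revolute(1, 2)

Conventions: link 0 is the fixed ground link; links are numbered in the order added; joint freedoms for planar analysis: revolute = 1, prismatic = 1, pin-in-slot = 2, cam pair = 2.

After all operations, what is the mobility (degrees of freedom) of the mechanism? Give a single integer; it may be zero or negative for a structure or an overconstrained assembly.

link 0 = ground. State L|J1|J2 = 1|0|0
+link1  2|0|0
+link2  3|0|0
R(1,0) f=1→J1  3|1|0
PS(2,0) f=2→J2  3|1|1
R(1,2) f=1→J1  3|2|1
M = 3(3−1)−2·2−1 = 6−4−1 = 1

M = 1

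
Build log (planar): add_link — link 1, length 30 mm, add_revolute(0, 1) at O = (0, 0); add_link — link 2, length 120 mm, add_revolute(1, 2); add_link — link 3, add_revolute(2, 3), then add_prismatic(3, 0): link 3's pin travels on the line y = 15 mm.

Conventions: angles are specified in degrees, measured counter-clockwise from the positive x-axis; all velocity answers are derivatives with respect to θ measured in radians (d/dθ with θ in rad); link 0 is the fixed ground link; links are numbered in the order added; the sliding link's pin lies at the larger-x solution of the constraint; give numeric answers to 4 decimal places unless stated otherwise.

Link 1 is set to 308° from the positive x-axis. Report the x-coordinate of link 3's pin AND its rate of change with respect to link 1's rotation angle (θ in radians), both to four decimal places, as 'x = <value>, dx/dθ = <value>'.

geometry: r = 30 mm, L = 120 mm, e = 15 mm
crank pin P = (r cos θ, r sin θ) = (18.469844, -23.640323)
h = r sin θ − e = -23.640323 − 15 = -38.640323
x = r cos θ + √(L² − h²) = 18.469844 + 113.608651 = 132.078495
dx/dθ = −r sin θ − h·r cos θ/√(L² − h²) (θ in radians; h = -38.640323) = 29.922245

x = 132.0785, dx/dθ = 29.9222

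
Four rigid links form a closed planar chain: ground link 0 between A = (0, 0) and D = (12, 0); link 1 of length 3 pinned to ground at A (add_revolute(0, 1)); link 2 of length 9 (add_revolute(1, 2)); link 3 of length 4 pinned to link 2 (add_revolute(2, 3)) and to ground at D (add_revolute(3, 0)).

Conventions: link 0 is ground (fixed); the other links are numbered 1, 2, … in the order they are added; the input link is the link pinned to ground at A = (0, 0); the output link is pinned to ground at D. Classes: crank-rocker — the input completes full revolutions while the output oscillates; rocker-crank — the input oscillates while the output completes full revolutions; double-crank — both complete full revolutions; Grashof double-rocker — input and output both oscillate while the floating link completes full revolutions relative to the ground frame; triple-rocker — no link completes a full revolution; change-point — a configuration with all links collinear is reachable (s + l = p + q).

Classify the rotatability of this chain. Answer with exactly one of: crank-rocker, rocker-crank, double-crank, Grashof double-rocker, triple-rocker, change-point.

lengths: ground=12, input=3, coupler=9, output=4
sorted: s=3 (shortest), l=12 (longest), p+q=13
s + l = 15 vs p + q = 13
s + l > p + q → non-Grashof → no link fully rotates → triple-rocker

triple-rocker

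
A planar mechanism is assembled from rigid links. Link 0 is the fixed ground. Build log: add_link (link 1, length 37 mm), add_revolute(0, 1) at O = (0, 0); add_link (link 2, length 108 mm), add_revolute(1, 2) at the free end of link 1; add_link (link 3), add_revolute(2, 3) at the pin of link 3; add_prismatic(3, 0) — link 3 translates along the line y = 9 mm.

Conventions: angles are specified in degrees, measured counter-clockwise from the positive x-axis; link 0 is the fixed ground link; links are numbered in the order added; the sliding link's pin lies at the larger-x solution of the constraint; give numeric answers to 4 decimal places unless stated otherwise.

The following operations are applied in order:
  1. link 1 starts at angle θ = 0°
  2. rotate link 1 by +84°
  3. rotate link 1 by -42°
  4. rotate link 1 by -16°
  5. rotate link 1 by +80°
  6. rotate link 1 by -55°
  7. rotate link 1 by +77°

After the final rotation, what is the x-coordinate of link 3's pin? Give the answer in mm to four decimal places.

geometry: r = 37 mm, L = 108 mm, e = 9 mm; θ starts at 0°
rotate link 1 by +84°: θ ← 0° +84° = 84°
rotate link 1 by -42°: θ ← 84° -42° = 42°
rotate link 1 by -16°: θ ← 42° -16° = 26°
rotate link 1 by +80°: θ ← 26° +80° = 106°
rotate link 1 by -55°: θ ← 106° -55° = 51°
rotate link 1 by +77°: θ ← 51° +77° = 128°
crank pin P = (r cos θ, r sin θ) = (-22.779475, 29.156398)
h = r sin θ − e = 29.156398 − 9 = 20.156398
x = r cos θ + √(L² − h²) = -22.779475 + 106.102402 = 83.322927

83.3229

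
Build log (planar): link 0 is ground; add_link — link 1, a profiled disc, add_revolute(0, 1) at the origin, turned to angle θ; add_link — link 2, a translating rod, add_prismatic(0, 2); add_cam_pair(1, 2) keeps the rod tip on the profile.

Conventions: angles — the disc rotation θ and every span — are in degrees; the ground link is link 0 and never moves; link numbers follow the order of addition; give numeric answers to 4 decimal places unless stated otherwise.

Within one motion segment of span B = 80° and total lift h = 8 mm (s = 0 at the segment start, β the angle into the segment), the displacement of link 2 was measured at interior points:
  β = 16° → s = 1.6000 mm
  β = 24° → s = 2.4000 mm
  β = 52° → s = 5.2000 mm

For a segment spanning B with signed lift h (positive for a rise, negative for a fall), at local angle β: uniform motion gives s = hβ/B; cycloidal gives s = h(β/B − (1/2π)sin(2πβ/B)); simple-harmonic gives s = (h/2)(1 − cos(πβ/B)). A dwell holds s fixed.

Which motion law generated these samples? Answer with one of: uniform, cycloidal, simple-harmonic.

candidates at β/B = r: uniform s = h·r (linear in β); cycloidal s = h·(r − sin(2πr)/(2π)); simple-harmonic s = (h/2)(1 − cos(πr))
β=16°: printed 1.6000 | uniform 1.6000, cycloidal 0.3891, simple-harmonic 0.7639
β=24°: printed 2.4000 | uniform 2.4000, cycloidal 1.1891, simple-harmonic 1.6489
β=52°: printed 5.2000 | uniform 5.2000, cycloidal 6.2301, simple-harmonic 5.8160
only one law matches every sample → uniform

uniform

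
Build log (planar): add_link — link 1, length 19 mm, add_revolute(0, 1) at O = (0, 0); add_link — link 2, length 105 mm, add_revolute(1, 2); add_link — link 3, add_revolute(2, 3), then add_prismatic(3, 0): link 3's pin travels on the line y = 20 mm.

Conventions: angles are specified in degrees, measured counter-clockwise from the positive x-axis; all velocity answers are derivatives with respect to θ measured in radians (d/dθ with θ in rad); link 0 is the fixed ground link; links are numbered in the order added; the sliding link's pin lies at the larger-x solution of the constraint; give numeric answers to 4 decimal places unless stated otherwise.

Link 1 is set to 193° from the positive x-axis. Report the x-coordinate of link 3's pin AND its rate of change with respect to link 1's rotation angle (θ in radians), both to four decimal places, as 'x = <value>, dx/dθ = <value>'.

geometry: r = 19 mm, L = 105 mm, e = 20 mm
crank pin P = (r cos θ, r sin θ) = (-18.513031, -4.274070)
h = r sin θ − e = -4.274070 − 20 = -24.274070
x = r cos θ + √(L² − h²) = -18.513031 + 102.155614 = 83.642583
dx/dθ = −r sin θ − h·r cos θ/√(L² − h²) (θ in radians; h = -24.274070) = -0.124970

x = 83.6426, dx/dθ = -0.1250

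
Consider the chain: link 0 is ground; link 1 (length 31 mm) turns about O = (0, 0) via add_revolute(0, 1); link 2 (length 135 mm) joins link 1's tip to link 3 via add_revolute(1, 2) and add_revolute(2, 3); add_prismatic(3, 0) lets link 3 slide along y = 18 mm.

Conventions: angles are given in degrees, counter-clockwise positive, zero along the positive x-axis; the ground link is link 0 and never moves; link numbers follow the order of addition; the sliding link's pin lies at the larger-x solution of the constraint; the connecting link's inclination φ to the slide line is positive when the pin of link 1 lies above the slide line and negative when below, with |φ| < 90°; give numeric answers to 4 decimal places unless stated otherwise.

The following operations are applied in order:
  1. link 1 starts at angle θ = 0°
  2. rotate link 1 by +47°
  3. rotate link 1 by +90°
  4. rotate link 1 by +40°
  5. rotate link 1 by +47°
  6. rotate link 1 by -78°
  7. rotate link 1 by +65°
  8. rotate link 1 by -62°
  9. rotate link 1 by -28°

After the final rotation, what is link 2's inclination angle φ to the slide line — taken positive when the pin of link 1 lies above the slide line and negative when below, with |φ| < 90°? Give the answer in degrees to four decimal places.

geometry: r = 31 mm, L = 135 mm, e = 18 mm; θ starts at 0°
rotate link 1 by +47°: θ ← 0° +47° = 47°
rotate link 1 by +90°: θ ← 47° +90° = 137°
rotate link 1 by +40°: θ ← 137° +40° = 177°
rotate link 1 by +47°: θ ← 177° +47° = 224°
rotate link 1 by -78°: θ ← 224° -78° = 146°
rotate link 1 by +65°: θ ← 146° +65° = 211°
rotate link 1 by -62°: θ ← 211° -62° = 149°
rotate link 1 by -28°: θ ← 149° -28° = 121°
h = r sin θ − e = 26.572186 − 18 = 8.572186
sin φ = h / L = 8.572186 / 135 = 0.06349768
φ = arcsin(0.06349768) = 3.640598°

3.6406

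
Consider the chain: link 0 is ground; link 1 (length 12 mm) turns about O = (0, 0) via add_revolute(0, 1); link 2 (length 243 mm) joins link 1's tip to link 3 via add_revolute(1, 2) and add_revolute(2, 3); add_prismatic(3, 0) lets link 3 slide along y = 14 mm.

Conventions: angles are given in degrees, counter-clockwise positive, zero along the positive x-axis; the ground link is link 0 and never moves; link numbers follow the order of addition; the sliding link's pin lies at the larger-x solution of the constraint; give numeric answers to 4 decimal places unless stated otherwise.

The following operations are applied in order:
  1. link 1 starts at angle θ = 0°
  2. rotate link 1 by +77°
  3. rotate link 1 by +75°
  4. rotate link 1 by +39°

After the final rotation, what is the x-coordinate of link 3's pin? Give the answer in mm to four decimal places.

geometry: r = 12 mm, L = 243 mm, e = 14 mm; θ starts at 0°
rotate link 1 by +77°: θ ← 0° +77° = 77°
rotate link 1 by +75°: θ ← 77° +75° = 152°
rotate link 1 by +39°: θ ← 152° +39° = 191°
crank pin P = (r cos θ, r sin θ) = (-11.779526, -2.289708)
h = r sin θ − e = -2.289708 − 14 = -16.289708
x = r cos θ + √(L² − h²) = -11.779526 + 242.453388 = 230.673862

230.6739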